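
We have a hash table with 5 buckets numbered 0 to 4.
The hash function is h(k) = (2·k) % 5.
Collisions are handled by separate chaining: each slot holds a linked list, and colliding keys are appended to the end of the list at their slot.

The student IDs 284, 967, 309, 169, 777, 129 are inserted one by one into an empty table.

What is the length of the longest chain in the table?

284 -> bucket 3
967 -> bucket 4
309 -> bucket 3 (collision)
169 -> bucket 3 (collision)
777 -> bucket 4 (collision)
129 -> bucket 3 (collision)
Final buckets:
0: _
1: _
2: _
3: 284 -> 309 -> 169 -> 129
4: 967 -> 777

4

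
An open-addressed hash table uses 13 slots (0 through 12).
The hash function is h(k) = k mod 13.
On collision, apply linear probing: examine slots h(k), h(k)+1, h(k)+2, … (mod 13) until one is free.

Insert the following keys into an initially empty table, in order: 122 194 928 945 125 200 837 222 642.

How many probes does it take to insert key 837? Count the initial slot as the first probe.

6

122 hashes to 5; slot 5 is free → place at 5.
194 hashes to 12; slot 12 is free → place at 12.
928 hashes to 5; 5 taken → place at 6.
945 hashes to 9; slot 9 is free → place at 9.
125 hashes to 8; slot 8 is free → place at 8.
200 hashes to 5; 5,6 taken → place at 7.
837 hashes to 5; 5,6,7,8,9 taken → place at 10.
222 hashes to 1; slot 1 is free → place at 1.
642 hashes to 5; 5,6,7,8,9,10 taken → place at 11.
Table: [., 222, ., ., ., 122, 928, 200, 125, 945, 837, 642, 194]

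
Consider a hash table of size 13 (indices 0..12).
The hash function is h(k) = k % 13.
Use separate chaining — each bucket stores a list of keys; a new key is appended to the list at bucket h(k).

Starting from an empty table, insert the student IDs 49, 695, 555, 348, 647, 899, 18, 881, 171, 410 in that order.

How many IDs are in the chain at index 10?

4

49 → bucket 10
695 → bucket 6
555 → bucket 9
348 → bucket 10 (collision)
647 → bucket 10 (collision)
899 → bucket 2
18 → bucket 5
881 → bucket 10 (collision)
171 → bucket 2 (collision)
410 → bucket 7
Final buckets:
0: ∅
1: ∅
2: 899 -> 171
3: ∅
4: ∅
5: 18
6: 695
7: 410
8: ∅
9: 555
10: 49 -> 348 -> 647 -> 881
11: ∅
12: ∅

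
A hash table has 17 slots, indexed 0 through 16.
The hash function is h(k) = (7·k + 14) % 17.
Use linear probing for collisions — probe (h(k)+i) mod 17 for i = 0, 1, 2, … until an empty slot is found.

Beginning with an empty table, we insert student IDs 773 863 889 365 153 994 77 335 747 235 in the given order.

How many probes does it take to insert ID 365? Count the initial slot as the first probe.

773: h=2 => slot 2
863: h=3 => slot 3
889: h=15 => slot 15
365: h=2, probe 2,3,4 => slot 4
153: h=14 => slot 14
994: h=2, probe 2,3,4,5 => slot 5
77: h=9 => slot 9
335: h=13 => slot 13
747: h=7 => slot 7
235: h=10 => slot 10
Table: [., ., 773, 863, 365, 994, ., 747, ., 77, 235, ., ., 335, 153, 889, .]

3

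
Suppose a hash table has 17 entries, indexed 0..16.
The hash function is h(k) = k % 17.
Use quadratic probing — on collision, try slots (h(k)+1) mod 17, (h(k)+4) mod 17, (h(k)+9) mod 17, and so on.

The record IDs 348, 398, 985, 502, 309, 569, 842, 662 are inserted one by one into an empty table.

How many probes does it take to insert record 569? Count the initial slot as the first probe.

Insert 348: h=8, slot 8 empty -> index 8.
Insert 398: h=7, slot 7 empty -> index 7.
Insert 985: h=16, slot 16 empty -> index 16.
Insert 502: h=9, slot 9 empty -> index 9.
Insert 309: h=3, slot 3 empty -> index 3.
Insert 569: h=8, slots 8,9 occupied -> index 12.
Insert 842: h=9, slot 9 occupied -> index 10.
Insert 662: h=16, slot 16 occupied -> index 0.
Table: [662, ∅, ∅, 309, ∅, ∅, ∅, 398, 348, 502, 842, ∅, 569, ∅, ∅, ∅, 985]

3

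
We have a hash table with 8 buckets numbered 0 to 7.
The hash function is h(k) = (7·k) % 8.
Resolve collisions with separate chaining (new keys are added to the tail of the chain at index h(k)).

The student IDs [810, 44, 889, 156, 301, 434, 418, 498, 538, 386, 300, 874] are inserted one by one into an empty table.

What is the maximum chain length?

810 → bucket 6
44 → bucket 4
889 → bucket 7
156 → bucket 4 (collision)
301 → bucket 3
434 → bucket 6 (collision)
418 → bucket 6 (collision)
498 → bucket 6 (collision)
538 → bucket 6 (collision)
386 → bucket 6 (collision)
300 → bucket 4 (collision)
874 → bucket 6 (collision)
Final buckets:
0: .
1: .
2: .
3: 301
4: 44 -> 156 -> 300
5: .
6: 810 -> 434 -> 418 -> 498 -> 538 -> 386 -> 874
7: 889

7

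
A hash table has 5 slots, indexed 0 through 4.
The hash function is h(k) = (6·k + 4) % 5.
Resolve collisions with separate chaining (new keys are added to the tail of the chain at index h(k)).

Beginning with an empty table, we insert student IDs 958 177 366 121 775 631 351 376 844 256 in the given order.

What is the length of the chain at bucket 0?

6

958 -> bucket 2
177 -> bucket 1
366 -> bucket 0
121 -> bucket 0 (collision)
775 -> bucket 4
631 -> bucket 0 (collision)
351 -> bucket 0 (collision)
376 -> bucket 0 (collision)
844 -> bucket 3
256 -> bucket 0 (collision)
Final buckets:
0: 366 -> 121 -> 631 -> 351 -> 376 -> 256
1: 177
2: 958
3: 844
4: 775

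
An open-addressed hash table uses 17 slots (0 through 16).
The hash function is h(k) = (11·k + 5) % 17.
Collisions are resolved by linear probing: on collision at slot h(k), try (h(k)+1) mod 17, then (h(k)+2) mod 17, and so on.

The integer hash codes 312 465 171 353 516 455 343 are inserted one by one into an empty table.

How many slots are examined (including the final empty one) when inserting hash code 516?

312: h=3 => slot 3
465: h=3, probe 3,4 => slot 4
171: h=16 => slot 16
353: h=12 => slot 12
516: h=3, probe 3,4,5 => slot 5
455: h=12, probe 12,13 => slot 13
343: h=4, probe 4,5,6 => slot 6
Table: [∅, ∅, ∅, 312, 465, 516, 343, ∅, ∅, ∅, ∅, ∅, 353, 455, ∅, ∅, 171]

3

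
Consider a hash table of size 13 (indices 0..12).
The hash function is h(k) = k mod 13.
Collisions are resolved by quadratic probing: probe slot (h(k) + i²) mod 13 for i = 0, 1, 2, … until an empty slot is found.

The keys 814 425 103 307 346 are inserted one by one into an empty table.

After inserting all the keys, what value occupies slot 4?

307

814: h=8 -> slot 8
425: h=9 -> slot 9
103: h=12 -> slot 12
307: h=8, probe 8,9,12,4 -> slot 4
346: h=8, probe 8,9,12,4,11 -> slot 11
Table: [∅, ∅, ∅, ∅, 307, ∅, ∅, ∅, 814, 425, ∅, 346, 103]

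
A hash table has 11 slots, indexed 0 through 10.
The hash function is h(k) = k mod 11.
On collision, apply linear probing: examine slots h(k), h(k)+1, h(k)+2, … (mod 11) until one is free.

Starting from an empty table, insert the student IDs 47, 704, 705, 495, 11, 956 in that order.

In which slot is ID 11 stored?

Insert 47: h=3, slot 3 empty -> index 3.
Insert 704: h=0, slot 0 empty -> index 0.
Insert 705: h=1, slot 1 empty -> index 1.
Insert 495: h=0, slots 0,1 occupied -> index 2.
Insert 11: h=0, slots 0,1,2,3 occupied -> index 4.
Insert 956: h=10, slot 10 empty -> index 10.
Table: [704, 705, 495, 47, 11, —, —, —, —, —, 956]

4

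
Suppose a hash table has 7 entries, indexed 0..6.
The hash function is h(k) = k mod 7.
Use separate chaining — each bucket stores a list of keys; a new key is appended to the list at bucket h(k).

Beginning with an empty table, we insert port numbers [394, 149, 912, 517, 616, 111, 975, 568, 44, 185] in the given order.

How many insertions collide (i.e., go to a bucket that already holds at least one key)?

5

394 → bucket 2
149 → bucket 2 (collision)
912 → bucket 2 (collision)
517 → bucket 6
616 → bucket 0
111 → bucket 6 (collision)
975 → bucket 2 (collision)
568 → bucket 1
44 → bucket 2 (collision)
185 → bucket 3
Final buckets:
0: 616
1: 568
2: 394 -> 149 -> 912 -> 975 -> 44
3: 185
4: —
5: —
6: 517 -> 111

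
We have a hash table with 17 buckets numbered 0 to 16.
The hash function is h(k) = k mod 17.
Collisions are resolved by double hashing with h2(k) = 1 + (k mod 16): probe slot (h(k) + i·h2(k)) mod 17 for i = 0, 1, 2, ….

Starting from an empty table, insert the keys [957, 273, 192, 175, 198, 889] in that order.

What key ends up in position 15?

957 hashes to 5; slot 5 is free => place at 5.
273 hashes to 1; slot 1 is free => place at 1.
192 hashes to 5, h2=1; 5 taken => place at 6.
175 hashes to 5, h2=16; 5 taken => place at 4.
198 hashes to 11; slot 11 is free => place at 11.
889 hashes to 5, h2=10; 5 taken => place at 15.
Table: [., 273, ., ., 175, 957, 192, ., ., ., ., 198, ., ., ., 889, .]

889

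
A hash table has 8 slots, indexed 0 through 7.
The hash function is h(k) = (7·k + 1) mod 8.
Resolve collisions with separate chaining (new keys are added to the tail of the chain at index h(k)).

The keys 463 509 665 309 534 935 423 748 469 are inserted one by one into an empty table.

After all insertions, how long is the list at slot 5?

1

463 -> bucket 2
509 -> bucket 4
665 -> bucket 0
309 -> bucket 4 (collision)
534 -> bucket 3
935 -> bucket 2 (collision)
423 -> bucket 2 (collision)
748 -> bucket 5
469 -> bucket 4 (collision)
Final buckets:
0: 665
1: ∅
2: 463 -> 935 -> 423
3: 534
4: 509 -> 309 -> 469
5: 748
6: ∅
7: ∅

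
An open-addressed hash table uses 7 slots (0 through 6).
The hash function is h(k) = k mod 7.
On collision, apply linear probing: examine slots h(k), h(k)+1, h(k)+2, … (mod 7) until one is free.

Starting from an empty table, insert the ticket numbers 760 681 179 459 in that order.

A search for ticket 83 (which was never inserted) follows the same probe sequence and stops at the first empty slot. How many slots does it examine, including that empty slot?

760 hashes to 4; slot 4 is free => place at 4.
681 hashes to 2; slot 2 is free => place at 2.
179 hashes to 4; 4 taken => place at 5.
459 hashes to 4; 4,5 taken => place at 6.
Table: [∅, ∅, 681, ∅, 760, 179, 459]
Lookup 83: h=6, probe 6,0 → slot 0 empty, not found.

2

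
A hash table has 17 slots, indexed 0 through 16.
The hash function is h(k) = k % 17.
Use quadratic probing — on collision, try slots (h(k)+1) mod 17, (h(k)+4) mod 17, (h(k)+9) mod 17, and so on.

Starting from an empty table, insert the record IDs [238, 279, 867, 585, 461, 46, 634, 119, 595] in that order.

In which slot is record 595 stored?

9

238: h=0 → slot 0
279: h=7 → slot 7
867: h=0, probe 0,1 → slot 1
585: h=7, probe 7,8 → slot 8
461: h=2 → slot 2
46: h=12 → slot 12
634: h=5 → slot 5
119: h=0, probe 0,1,4 → slot 4
595: h=0, probe 0,1,4,9 → slot 9
Table: [238, 867, 461, ., 119, 634, ., 279, 585, 595, ., ., 46, ., ., ., .]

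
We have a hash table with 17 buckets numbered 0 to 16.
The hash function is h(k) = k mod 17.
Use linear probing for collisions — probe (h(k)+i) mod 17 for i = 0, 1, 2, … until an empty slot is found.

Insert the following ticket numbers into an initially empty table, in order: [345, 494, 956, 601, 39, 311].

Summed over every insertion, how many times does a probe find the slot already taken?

5

Insert 345: h=5, slot 5 empty → index 5.
Insert 494: h=1, slot 1 empty → index 1.
Insert 956: h=4, slot 4 empty → index 4.
Insert 601: h=6, slot 6 empty → index 6.
Insert 39: h=5, slots 5,6 occupied → index 7.
Insert 311: h=5, slots 5,6,7 occupied → index 8.
Table: [., 494, ., ., 956, 345, 601, 39, 311, ., ., ., ., ., ., ., .]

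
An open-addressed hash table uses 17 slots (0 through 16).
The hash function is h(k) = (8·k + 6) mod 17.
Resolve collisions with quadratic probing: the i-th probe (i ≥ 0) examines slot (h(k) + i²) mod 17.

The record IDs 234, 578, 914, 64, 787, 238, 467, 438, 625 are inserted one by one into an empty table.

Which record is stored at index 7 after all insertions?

238

234: h=8 → slot 8
578: h=6 → slot 6
914: h=8, probe 8,9 → slot 9
64: h=8, probe 8,9,12 → slot 12
787: h=12, probe 12,13 → slot 13
238: h=6, probe 6,7 → slot 7
467: h=2 → slot 2
438: h=8, probe 8,9,12,0 → slot 0
625: h=8, probe 8,9,12,0,7,16 → slot 16
Table: [438, _, 467, _, _, _, 578, 238, 234, 914, _, _, 64, 787, _, _, 625]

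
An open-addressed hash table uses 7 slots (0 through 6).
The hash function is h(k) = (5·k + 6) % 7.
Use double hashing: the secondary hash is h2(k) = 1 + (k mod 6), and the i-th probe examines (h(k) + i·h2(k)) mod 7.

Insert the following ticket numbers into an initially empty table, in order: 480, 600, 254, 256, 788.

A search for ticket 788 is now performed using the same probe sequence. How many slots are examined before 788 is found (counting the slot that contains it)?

480 hashes to 5; slot 5 is free => place at 5.
600 hashes to 3; slot 3 is free => place at 3.
254 hashes to 2; slot 2 is free => place at 2.
256 hashes to 5, h2=5; 5,3 taken => place at 1.
788 hashes to 5, h2=3; 5,1 taken => place at 4.
Table: [∅, 256, 254, 600, 788, 480, ∅]
Lookup 788: h=5, h2=3, probe 5,1,4 → found at 4.

3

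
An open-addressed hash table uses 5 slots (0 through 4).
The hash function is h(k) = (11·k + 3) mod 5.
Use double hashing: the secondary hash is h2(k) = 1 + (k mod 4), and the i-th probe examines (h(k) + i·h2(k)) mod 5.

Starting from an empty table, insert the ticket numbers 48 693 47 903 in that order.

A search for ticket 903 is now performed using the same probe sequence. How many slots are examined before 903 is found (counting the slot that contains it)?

Insert 48: h=1, slot 1 empty -> index 1.
Insert 693: h=1, h2=2, slot 1 occupied -> index 3.
Insert 47: h=0, slot 0 empty -> index 0.
Insert 903: h=1, h2=4, slots 1,0 occupied -> index 4.
Table: [47, 48, _, 693, 903]
Lookup 903: h=1, h2=4, probe 1,0,4 → found at 4.

3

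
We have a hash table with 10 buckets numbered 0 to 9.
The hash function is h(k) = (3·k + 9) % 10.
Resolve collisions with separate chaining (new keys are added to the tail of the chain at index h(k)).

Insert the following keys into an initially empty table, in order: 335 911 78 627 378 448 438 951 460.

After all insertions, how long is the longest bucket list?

335 -> bucket 4
911 -> bucket 2
78 -> bucket 3
627 -> bucket 0
378 -> bucket 3 (collision)
448 -> bucket 3 (collision)
438 -> bucket 3 (collision)
951 -> bucket 2 (collision)
460 -> bucket 9
Final buckets:
0: 627
1: .
2: 911 -> 951
3: 78 -> 378 -> 448 -> 438
4: 335
5: .
6: .
7: .
8: .
9: 460

4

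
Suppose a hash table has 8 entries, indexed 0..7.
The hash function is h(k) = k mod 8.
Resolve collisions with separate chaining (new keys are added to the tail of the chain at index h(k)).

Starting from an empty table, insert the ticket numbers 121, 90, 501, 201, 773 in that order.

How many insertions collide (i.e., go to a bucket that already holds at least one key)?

2

Insert 121: h=1, bucket 1 empty -> new chain.
Insert 90: h=2, bucket 2 empty -> new chain.
Insert 501: h=5, bucket 5 empty -> new chain.
Insert 201: h=1, bucket 1 nonempty -> append to chain.
Insert 773: h=5, bucket 5 nonempty -> append to chain.
Final buckets:
0: —
1: 121 -> 201
2: 90
3: —
4: —
5: 501 -> 773
6: —
7: —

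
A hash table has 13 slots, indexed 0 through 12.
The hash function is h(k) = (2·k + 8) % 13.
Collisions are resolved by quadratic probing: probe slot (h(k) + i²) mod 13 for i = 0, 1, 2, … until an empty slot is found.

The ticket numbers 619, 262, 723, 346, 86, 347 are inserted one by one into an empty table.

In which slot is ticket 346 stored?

Insert 619: h=11, slot 11 empty → index 11.
Insert 262: h=12, slot 12 empty → index 12.
Insert 723: h=11, slots 11,12 occupied → index 2.
Insert 346: h=11, slots 11,12,2 occupied → index 7.
Insert 86: h=11, slots 11,12,2,7 occupied → index 1.
Insert 347: h=0, slot 0 empty → index 0.
Table: [347, 86, 723, —, —, —, —, 346, —, —, —, 619, 262]

7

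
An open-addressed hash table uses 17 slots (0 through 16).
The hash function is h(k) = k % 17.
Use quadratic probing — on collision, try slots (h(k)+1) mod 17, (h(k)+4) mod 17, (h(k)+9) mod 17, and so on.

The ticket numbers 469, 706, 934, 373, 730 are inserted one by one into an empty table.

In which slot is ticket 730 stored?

469: h=10 → slot 10
706: h=9 → slot 9
934: h=16 → slot 16
373: h=16, probe 16,0 → slot 0
730: h=16, probe 16,0,3 → slot 3
Table: [373, ∅, ∅, 730, ∅, ∅, ∅, ∅, ∅, 706, 469, ∅, ∅, ∅, ∅, ∅, 934]

3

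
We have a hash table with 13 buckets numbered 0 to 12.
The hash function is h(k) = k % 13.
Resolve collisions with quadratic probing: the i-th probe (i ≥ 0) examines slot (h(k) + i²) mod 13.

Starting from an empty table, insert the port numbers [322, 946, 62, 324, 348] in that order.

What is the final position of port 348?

322 hashes to 10; slot 10 is free => place at 10.
946 hashes to 10; 10 taken => place at 11.
62 hashes to 10; 10,11 taken => place at 1.
324 hashes to 12; slot 12 is free => place at 12.
348 hashes to 10; 10,11,1 taken => place at 6.
Table: [-, 62, -, -, -, -, 348, -, -, -, 322, 946, 324]

6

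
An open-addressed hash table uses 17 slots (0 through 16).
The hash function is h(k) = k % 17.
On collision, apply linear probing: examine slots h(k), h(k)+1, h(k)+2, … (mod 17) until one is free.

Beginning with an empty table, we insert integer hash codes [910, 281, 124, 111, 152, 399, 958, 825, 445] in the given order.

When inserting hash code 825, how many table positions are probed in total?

910: h=9 → slot 9
281: h=9, probe 9,10 → slot 10
124: h=5 → slot 5
111: h=9, probe 9,10,11 → slot 11
152: h=16 → slot 16
399: h=8 → slot 8
958: h=6 → slot 6
825: h=9, probe 9,10,11,12 → slot 12
445: h=3 → slot 3
Table: [∅, ∅, ∅, 445, ∅, 124, 958, ∅, 399, 910, 281, 111, 825, ∅, ∅, ∅, 152]

4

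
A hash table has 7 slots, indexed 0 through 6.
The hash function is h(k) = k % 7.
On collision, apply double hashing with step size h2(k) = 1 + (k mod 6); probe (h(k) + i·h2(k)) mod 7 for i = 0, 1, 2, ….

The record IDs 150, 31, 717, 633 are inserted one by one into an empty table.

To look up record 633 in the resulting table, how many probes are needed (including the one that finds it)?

150 hashes to 3; slot 3 is free => place at 3.
31 hashes to 3, h2=2; 3 taken => place at 5.
717 hashes to 3, h2=4; 3 taken => place at 0.
633 hashes to 3, h2=4; 3,0 taken => place at 4.
Table: [717, _, _, 150, 633, 31, _]
Lookup 633: h=3, h2=4, probe 3,0,4 → found at 4.

3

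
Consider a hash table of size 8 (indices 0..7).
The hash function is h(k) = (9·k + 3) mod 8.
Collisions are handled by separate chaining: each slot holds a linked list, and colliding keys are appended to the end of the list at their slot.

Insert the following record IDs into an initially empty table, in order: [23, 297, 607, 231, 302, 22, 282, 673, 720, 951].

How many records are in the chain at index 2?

Insert 23: h=2, bucket 2 empty -> new chain.
Insert 297: h=4, bucket 4 empty -> new chain.
Insert 607: h=2, bucket 2 nonempty -> append to chain.
Insert 231: h=2, bucket 2 nonempty -> append to chain.
Insert 302: h=1, bucket 1 empty -> new chain.
Insert 22: h=1, bucket 1 nonempty -> append to chain.
Insert 282: h=5, bucket 5 empty -> new chain.
Insert 673: h=4, bucket 4 nonempty -> append to chain.
Insert 720: h=3, bucket 3 empty -> new chain.
Insert 951: h=2, bucket 2 nonempty -> append to chain.
Final buckets:
0: —
1: 302 -> 22
2: 23 -> 607 -> 231 -> 951
3: 720
4: 297 -> 673
5: 282
6: —
7: —

4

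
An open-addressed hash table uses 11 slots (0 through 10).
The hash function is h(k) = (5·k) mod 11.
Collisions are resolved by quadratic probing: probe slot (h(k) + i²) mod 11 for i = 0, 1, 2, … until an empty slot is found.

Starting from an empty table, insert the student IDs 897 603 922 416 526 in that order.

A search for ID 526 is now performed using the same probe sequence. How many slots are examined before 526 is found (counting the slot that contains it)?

897 hashes to 8; slot 8 is free → place at 8.
603 hashes to 1; slot 1 is free → place at 1.
922 hashes to 1; 1 taken → place at 2.
416 hashes to 1; 1,2 taken → place at 5.
526 hashes to 1; 1,2,5 taken → place at 10.
Table: [., 603, 922, ., ., 416, ., ., 897, ., 526]
Lookup 526: h=1, probe 1,2,5,10 → found at 10.

4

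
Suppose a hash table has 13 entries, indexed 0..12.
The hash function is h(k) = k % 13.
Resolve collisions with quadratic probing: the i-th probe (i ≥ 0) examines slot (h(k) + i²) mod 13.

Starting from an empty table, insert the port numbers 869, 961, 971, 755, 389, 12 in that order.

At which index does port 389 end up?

0

869 hashes to 11; slot 11 is free -> place at 11.
961 hashes to 12; slot 12 is free -> place at 12.
971 hashes to 9; slot 9 is free -> place at 9.
755 hashes to 1; slot 1 is free -> place at 1.
389 hashes to 12; 12 taken -> place at 0.
12 hashes to 12; 12,0 taken -> place at 3.
Table: [389, 755, _, 12, _, _, _, _, _, 971, _, 869, 961]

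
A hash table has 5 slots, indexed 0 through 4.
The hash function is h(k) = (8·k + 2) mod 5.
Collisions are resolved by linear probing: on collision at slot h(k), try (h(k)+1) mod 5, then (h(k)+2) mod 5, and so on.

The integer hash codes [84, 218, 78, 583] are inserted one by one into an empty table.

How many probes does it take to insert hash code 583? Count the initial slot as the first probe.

Insert 84: h=4, slot 4 empty => index 4.
Insert 218: h=1, slot 1 empty => index 1.
Insert 78: h=1, slot 1 occupied => index 2.
Insert 583: h=1, slots 1,2 occupied => index 3.
Table: [_, 218, 78, 583, 84]

3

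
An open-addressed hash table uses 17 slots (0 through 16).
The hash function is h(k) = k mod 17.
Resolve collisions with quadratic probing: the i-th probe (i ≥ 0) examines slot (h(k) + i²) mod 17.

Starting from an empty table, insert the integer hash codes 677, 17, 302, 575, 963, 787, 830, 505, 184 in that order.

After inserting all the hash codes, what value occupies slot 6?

184

677: h=14 → slot 14
17: h=0 → slot 0
302: h=13 → slot 13
575: h=14, probe 14,15 → slot 15
963: h=11 → slot 11
787: h=5 → slot 5
830: h=14, probe 14,15,1 → slot 1
505: h=12 → slot 12
184: h=14, probe 14,15,1,6 → slot 6
Table: [17, 830, ., ., ., 787, 184, ., ., ., ., 963, 505, 302, 677, 575, .]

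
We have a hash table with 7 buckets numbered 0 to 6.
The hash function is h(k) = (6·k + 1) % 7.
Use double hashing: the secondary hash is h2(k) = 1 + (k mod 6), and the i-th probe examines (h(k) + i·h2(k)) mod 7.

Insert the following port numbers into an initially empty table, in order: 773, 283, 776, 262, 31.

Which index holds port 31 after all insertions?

773: h=5 -> slot 5
283: h=5, h2=2, probe 5,0 -> slot 0
776: h=2 -> slot 2
262: h=5, h2=5, probe 5,3 -> slot 3
31: h=5, h2=2, probe 5,0,2,4 -> slot 4
Table: [283, -, 776, 262, 31, 773, -]

4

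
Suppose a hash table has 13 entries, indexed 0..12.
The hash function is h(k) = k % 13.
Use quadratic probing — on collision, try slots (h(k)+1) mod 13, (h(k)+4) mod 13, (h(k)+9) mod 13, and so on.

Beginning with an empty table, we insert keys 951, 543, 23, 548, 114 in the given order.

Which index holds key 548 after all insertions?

951 hashes to 2; slot 2 is free → place at 2.
543 hashes to 10; slot 10 is free → place at 10.
23 hashes to 10; 10 taken → place at 11.
548 hashes to 2; 2 taken → place at 3.
114 hashes to 10; 10,11 taken → place at 1.
Table: [., 114, 951, 548, ., ., ., ., ., ., 543, 23, .]

3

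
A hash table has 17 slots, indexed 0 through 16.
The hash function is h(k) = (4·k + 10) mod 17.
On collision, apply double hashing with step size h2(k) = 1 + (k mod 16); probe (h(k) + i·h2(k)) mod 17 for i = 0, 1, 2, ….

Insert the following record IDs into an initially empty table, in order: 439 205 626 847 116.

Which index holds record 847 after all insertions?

439: h=15 -> slot 15
205: h=14 -> slot 14
626: h=15, h2=3, probe 15,1 -> slot 1
847: h=15, h2=16, probe 15,14,13 -> slot 13
116: h=15, h2=5, probe 15,3 -> slot 3
Table: [∅, 626, ∅, 116, ∅, ∅, ∅, ∅, ∅, ∅, ∅, ∅, ∅, 847, 205, 439, ∅]

13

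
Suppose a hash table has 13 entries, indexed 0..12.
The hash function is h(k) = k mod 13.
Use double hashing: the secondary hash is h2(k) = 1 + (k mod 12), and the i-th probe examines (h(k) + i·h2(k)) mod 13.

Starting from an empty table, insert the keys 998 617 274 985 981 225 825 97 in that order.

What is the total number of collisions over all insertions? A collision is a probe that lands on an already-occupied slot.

Insert 998: h=10, slot 10 empty → index 10.
Insert 617: h=6, slot 6 empty → index 6.
Insert 274: h=1, slot 1 empty → index 1.
Insert 985: h=10, h2=2, slot 10 occupied → index 12.
Insert 981: h=6, h2=10, slot 6 occupied → index 3.
Insert 225: h=4, slot 4 empty → index 4.
Insert 825: h=6, h2=10, slots 6,3 occupied → index 0.
Insert 97: h=6, h2=2, slot 6 occupied → index 8.
Table: [825, 274, -, 981, 225, -, 617, -, 97, -, 998, -, 985]

5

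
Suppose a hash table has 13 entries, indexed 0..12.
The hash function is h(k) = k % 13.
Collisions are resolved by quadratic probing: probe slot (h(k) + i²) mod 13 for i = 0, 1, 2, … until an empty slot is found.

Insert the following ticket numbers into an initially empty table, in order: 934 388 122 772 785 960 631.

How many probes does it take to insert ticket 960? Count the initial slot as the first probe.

3

Insert 934: h=11, slot 11 empty => index 11.
Insert 388: h=11, slot 11 occupied => index 12.
Insert 122: h=5, slot 5 empty => index 5.
Insert 772: h=5, slot 5 occupied => index 6.
Insert 785: h=5, slots 5,6 occupied => index 9.
Insert 960: h=11, slots 11,12 occupied => index 2.
Insert 631: h=7, slot 7 empty => index 7.
Table: [∅, ∅, 960, ∅, ∅, 122, 772, 631, ∅, 785, ∅, 934, 388]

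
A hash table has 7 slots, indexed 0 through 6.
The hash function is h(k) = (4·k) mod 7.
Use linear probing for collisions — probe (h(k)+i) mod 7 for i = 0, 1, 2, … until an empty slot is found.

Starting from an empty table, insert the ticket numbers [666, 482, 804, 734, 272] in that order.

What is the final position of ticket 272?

0

666: h=4 => slot 4
482: h=3 => slot 3
804: h=3, probe 3,4,5 => slot 5
734: h=3, probe 3,4,5,6 => slot 6
272: h=3, probe 3,4,5,6,0 => slot 0
Table: [272, ∅, ∅, 482, 666, 804, 734]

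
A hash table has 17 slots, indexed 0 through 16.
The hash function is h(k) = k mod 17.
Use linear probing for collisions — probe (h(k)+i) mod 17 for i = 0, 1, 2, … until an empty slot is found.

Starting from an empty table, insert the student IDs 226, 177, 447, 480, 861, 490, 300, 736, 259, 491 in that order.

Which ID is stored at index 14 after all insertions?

226 hashes to 5; slot 5 is free → place at 5.
177 hashes to 7; slot 7 is free → place at 7.
447 hashes to 5; 5 taken → place at 6.
480 hashes to 4; slot 4 is free → place at 4.
861 hashes to 11; slot 11 is free → place at 11.
490 hashes to 14; slot 14 is free → place at 14.
300 hashes to 11; 11 taken → place at 12.
736 hashes to 5; 5,6,7 taken → place at 8.
259 hashes to 4; 4,5,6,7,8 taken → place at 9.
491 hashes to 15; slot 15 is free → place at 15.
Table: [—, —, —, —, 480, 226, 447, 177, 736, 259, —, 861, 300, —, 490, 491, —]

490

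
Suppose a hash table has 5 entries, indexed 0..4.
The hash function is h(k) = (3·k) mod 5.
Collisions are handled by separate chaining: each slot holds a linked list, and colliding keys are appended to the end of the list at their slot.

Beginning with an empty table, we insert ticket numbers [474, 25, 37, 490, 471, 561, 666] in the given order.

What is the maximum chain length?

474 → bucket 2
25 → bucket 0
37 → bucket 1
490 → bucket 0 (collision)
471 → bucket 3
561 → bucket 3 (collision)
666 → bucket 3 (collision)
Final buckets:
0: 25 -> 490
1: 37
2: 474
3: 471 -> 561 -> 666
4: _

3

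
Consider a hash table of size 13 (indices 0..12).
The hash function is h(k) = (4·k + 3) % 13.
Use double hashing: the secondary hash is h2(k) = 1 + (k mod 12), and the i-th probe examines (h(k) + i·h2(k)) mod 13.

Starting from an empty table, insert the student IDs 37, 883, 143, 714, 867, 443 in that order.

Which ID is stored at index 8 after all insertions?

37

37 hashes to 8; slot 8 is free => place at 8.
883 hashes to 12; slot 12 is free => place at 12.
143 hashes to 3; slot 3 is free => place at 3.
714 hashes to 12, h2=7; 12 taken => place at 6.
867 hashes to 0; slot 0 is free => place at 0.
443 hashes to 7; slot 7 is free => place at 7.
Table: [867, -, -, 143, -, -, 714, 443, 37, -, -, -, 883]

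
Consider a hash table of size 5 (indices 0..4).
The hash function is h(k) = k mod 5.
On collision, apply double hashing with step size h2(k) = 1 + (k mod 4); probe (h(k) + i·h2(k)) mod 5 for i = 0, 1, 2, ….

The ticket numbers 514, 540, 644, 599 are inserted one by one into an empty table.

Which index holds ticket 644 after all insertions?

Insert 514: h=4, slot 4 empty -> index 4.
Insert 540: h=0, slot 0 empty -> index 0.
Insert 644: h=4, h2=1, slots 4,0 occupied -> index 1.
Insert 599: h=4, h2=4, slot 4 occupied -> index 3.
Table: [540, 644, ., 599, 514]

1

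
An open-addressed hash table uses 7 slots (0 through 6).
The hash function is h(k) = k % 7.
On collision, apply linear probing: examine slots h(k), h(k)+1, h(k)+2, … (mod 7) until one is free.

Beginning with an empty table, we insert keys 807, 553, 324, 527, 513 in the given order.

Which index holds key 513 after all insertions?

Insert 807: h=2, slot 2 empty → index 2.
Insert 553: h=0, slot 0 empty → index 0.
Insert 324: h=2, slot 2 occupied → index 3.
Insert 527: h=2, slots 2,3 occupied → index 4.
Insert 513: h=2, slots 2,3,4 occupied → index 5.
Table: [553, ., 807, 324, 527, 513, .]

5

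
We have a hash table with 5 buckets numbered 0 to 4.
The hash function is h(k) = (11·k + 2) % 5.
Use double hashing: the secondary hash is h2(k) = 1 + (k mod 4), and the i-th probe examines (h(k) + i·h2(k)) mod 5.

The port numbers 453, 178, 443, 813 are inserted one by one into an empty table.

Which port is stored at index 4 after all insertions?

443

453 hashes to 0; slot 0 is free => place at 0.
178 hashes to 0, h2=3; 0 taken => place at 3.
443 hashes to 0, h2=4; 0 taken => place at 4.
813 hashes to 0, h2=2; 0 taken => place at 2.
Table: [453, ∅, 813, 178, 443]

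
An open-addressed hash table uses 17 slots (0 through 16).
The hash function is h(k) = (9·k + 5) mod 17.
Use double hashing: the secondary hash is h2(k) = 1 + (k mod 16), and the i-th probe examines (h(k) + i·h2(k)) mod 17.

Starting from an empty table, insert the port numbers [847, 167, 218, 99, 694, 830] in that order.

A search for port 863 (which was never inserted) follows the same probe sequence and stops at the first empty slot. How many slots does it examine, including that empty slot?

3

Insert 847: h=12, slot 12 empty → index 12.
Insert 167: h=12, h2=8, slot 12 occupied → index 3.
Insert 218: h=12, h2=11, slot 12 occupied → index 6.
Insert 99: h=12, h2=4, slot 12 occupied → index 16.
Insert 694: h=12, h2=7, slot 12 occupied → index 2.
Insert 830: h=12, h2=15, slot 12 occupied → index 10.
Table: [-, -, 694, 167, -, -, 218, -, -, -, 830, -, 847, -, -, -, 99]
Lookup 863: h=3, h2=16, probe 3,2,1 → slot 1 empty, not found.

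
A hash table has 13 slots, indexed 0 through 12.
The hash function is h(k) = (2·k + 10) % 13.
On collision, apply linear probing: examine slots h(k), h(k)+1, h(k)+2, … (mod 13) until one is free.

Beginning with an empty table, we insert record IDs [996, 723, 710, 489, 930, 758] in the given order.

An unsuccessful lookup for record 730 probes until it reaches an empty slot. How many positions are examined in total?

996 hashes to 0; slot 0 is free -> place at 0.
723 hashes to 0; 0 taken -> place at 1.
710 hashes to 0; 0,1 taken -> place at 2.
489 hashes to 0; 0,1,2 taken -> place at 3.
930 hashes to 11; slot 11 is free -> place at 11.
758 hashes to 5; slot 5 is free -> place at 5.
Table: [996, 723, 710, 489, _, 758, _, _, _, _, _, 930, _]
Lookup 730: h=1, probe 1,2,3,4 → slot 4 empty, not found.

4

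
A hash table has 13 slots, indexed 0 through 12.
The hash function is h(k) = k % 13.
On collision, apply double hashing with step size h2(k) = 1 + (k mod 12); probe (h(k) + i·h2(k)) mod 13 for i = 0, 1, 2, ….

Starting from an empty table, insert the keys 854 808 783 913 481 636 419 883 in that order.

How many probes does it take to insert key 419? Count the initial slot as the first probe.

3

854: h=9 => slot 9
808: h=2 => slot 2
783: h=3 => slot 3
913: h=3, h2=2, probe 3,5 => slot 5
481: h=0 => slot 0
636: h=12 => slot 12
419: h=3, h2=12, probe 3,2,1 => slot 1
883: h=12, h2=8, probe 12,7 => slot 7
Table: [481, 419, 808, 783, ., 913, ., 883, ., 854, ., ., 636]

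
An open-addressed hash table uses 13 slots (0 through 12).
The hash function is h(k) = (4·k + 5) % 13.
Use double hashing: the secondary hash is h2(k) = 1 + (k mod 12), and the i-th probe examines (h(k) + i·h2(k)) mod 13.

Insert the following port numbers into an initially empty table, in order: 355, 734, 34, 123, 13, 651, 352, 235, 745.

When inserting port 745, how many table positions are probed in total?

355: h=8 => slot 8
734: h=3 => slot 3
34: h=11 => slot 11
123: h=3, h2=4, probe 3,7 => slot 7
13: h=5 => slot 5
651: h=9 => slot 9
352: h=9, h2=5, probe 9,1 => slot 1
235: h=9, h2=8, probe 9,4 => slot 4
745: h=8, h2=2, probe 8,10 => slot 10
Table: [_, 352, _, 734, 235, 13, _, 123, 355, 651, 745, 34, _]

2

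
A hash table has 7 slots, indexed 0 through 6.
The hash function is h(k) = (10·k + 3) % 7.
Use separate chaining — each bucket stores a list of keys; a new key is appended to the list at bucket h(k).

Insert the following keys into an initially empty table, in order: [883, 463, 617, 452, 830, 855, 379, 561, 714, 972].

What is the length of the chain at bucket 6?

6

Insert 883: h=6, bucket 6 empty -> new chain.
Insert 463: h=6, bucket 6 nonempty -> append to chain.
Insert 617: h=6, bucket 6 nonempty -> append to chain.
Insert 452: h=1, bucket 1 empty -> new chain.
Insert 830: h=1, bucket 1 nonempty -> append to chain.
Insert 855: h=6, bucket 6 nonempty -> append to chain.
Insert 379: h=6, bucket 6 nonempty -> append to chain.
Insert 561: h=6, bucket 6 nonempty -> append to chain.
Insert 714: h=3, bucket 3 empty -> new chain.
Insert 972: h=0, bucket 0 empty -> new chain.
Final buckets:
0: 972
1: 452 -> 830
2: ∅
3: 714
4: ∅
5: ∅
6: 883 -> 463 -> 617 -> 855 -> 379 -> 561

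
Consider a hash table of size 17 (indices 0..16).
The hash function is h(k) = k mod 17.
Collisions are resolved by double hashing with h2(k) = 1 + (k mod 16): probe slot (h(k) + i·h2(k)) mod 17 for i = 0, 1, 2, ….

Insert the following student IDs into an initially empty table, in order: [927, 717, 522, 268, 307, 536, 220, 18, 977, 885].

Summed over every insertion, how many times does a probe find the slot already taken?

Insert 927: h=9, slot 9 empty -> index 9.
Insert 717: h=3, slot 3 empty -> index 3.
Insert 522: h=12, slot 12 empty -> index 12.
Insert 268: h=13, slot 13 empty -> index 13.
Insert 307: h=1, slot 1 empty -> index 1.
Insert 536: h=9, h2=9, slots 9,1 occupied -> index 10.
Insert 220: h=16, slot 16 empty -> index 16.
Insert 18: h=1, h2=3, slot 1 occupied -> index 4.
Insert 977: h=8, slot 8 empty -> index 8.
Insert 885: h=1, h2=6, slot 1 occupied -> index 7.
Table: [_, 307, _, 717, 18, _, _, 885, 977, 927, 536, _, 522, 268, _, _, 220]

4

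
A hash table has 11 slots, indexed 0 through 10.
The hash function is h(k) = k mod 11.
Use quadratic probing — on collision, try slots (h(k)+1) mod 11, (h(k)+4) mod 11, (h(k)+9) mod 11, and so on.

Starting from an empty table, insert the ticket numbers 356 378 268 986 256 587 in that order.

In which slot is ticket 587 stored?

2

Insert 356: h=4, slot 4 empty -> index 4.
Insert 378: h=4, slot 4 occupied -> index 5.
Insert 268: h=4, slots 4,5 occupied -> index 8.
Insert 986: h=7, slot 7 empty -> index 7.
Insert 256: h=3, slot 3 empty -> index 3.
Insert 587: h=4, slots 4,5,8 occupied -> index 2.
Table: [—, —, 587, 256, 356, 378, —, 986, 268, —, —]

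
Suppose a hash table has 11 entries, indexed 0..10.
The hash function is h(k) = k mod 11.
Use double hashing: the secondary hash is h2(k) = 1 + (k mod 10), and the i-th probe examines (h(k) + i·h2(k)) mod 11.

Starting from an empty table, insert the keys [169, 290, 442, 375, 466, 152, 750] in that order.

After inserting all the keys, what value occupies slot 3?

169: h=4 => slot 4
290: h=4, h2=1, probe 4,5 => slot 5
442: h=2 => slot 2
375: h=1 => slot 1
466: h=4, h2=7, probe 4,0 => slot 0
152: h=9 => slot 9
750: h=2, h2=1, probe 2,3 => slot 3
Table: [466, 375, 442, 750, 169, 290, _, _, _, 152, _]

750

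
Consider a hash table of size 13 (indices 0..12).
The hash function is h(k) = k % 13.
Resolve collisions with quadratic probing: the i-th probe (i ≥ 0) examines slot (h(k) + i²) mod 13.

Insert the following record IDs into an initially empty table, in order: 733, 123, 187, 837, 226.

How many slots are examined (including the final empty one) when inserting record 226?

733: h=5 → slot 5
123: h=6 → slot 6
187: h=5, probe 5,6,9 → slot 9
837: h=5, probe 5,6,9,1 → slot 1
226: h=5, probe 5,6,9,1,8 → slot 8
Table: [—, 837, —, —, —, 733, 123, —, 226, 187, —, —, —]

5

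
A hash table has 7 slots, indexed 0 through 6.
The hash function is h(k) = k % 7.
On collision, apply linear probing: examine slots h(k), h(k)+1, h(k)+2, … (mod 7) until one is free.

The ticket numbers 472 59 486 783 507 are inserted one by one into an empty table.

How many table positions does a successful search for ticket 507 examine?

5

472 hashes to 3; slot 3 is free => place at 3.
59 hashes to 3; 3 taken => place at 4.
486 hashes to 3; 3,4 taken => place at 5.
783 hashes to 6; slot 6 is free => place at 6.
507 hashes to 3; 3,4,5,6 taken => place at 0.
Table: [507, —, —, 472, 59, 486, 783]
Lookup 507: h=3, probe 3,4,5,6,0 → found at 0.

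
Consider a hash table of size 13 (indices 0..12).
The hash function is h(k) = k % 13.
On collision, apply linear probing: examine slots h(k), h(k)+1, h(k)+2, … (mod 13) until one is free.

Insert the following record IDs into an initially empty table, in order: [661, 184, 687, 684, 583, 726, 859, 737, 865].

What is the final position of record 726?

Insert 661: h=11, slot 11 empty → index 11.
Insert 184: h=2, slot 2 empty → index 2.
Insert 687: h=11, slot 11 occupied → index 12.
Insert 684: h=8, slot 8 empty → index 8.
Insert 583: h=11, slots 11,12 occupied → index 0.
Insert 726: h=11, slots 11,12,0 occupied → index 1.
Insert 859: h=1, slots 1,2 occupied → index 3.
Insert 737: h=9, slot 9 empty → index 9.
Insert 865: h=7, slot 7 empty → index 7.
Table: [583, 726, 184, 859, ., ., ., 865, 684, 737, ., 661, 687]

1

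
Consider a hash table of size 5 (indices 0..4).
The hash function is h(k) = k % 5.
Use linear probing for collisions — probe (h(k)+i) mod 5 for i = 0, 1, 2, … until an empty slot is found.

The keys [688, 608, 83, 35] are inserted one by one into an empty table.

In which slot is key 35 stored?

688 hashes to 3; slot 3 is free -> place at 3.
608 hashes to 3; 3 taken -> place at 4.
83 hashes to 3; 3,4 taken -> place at 0.
35 hashes to 0; 0 taken -> place at 1.
Table: [83, 35, ∅, 688, 608]

1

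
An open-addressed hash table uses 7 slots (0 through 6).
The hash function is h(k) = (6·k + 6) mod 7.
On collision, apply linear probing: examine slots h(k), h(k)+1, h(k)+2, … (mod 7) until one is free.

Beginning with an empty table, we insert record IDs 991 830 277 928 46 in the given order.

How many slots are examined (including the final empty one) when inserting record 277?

3

991: h=2 => slot 2
830: h=2, probe 2,3 => slot 3
277: h=2, probe 2,3,4 => slot 4
928: h=2, probe 2,3,4,5 => slot 5
46: h=2, probe 2,3,4,5,6 => slot 6
Table: [∅, ∅, 991, 830, 277, 928, 46]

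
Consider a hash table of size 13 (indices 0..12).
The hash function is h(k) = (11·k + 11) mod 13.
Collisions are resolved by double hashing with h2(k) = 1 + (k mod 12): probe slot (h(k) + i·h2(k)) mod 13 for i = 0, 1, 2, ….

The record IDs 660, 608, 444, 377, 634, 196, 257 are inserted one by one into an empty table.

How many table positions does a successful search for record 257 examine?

2

Insert 660: h=4, slot 4 empty => index 4.
Insert 608: h=4, h2=9, slot 4 occupied => index 0.
Insert 444: h=7, slot 7 empty => index 7.
Insert 377: h=11, slot 11 empty => index 11.
Insert 634: h=4, h2=11, slot 4 occupied => index 2.
Insert 196: h=9, slot 9 empty => index 9.
Insert 257: h=4, h2=6, slot 4 occupied => index 10.
Table: [608, —, 634, —, 660, —, —, 444, —, 196, 257, 377, —]
Lookup 257: h=4, h2=6, probe 4,10 → found at 10.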